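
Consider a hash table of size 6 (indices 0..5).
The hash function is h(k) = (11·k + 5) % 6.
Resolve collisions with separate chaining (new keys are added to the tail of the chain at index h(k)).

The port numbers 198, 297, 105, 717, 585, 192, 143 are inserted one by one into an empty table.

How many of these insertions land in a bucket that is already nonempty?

Insert 198: h=5, bucket 5 empty → new chain.
Insert 297: h=2, bucket 2 empty → new chain.
Insert 105: h=2, bucket 2 nonempty → append to chain.
Insert 717: h=2, bucket 2 nonempty → append to chain.
Insert 585: h=2, bucket 2 nonempty → append to chain.
Insert 192: h=5, bucket 5 nonempty → append to chain.
Insert 143: h=0, bucket 0 empty → new chain.
Final buckets:
0: 143
1: _
2: 297 -> 105 -> 717 -> 585
3: _
4: _
5: 198 -> 192

4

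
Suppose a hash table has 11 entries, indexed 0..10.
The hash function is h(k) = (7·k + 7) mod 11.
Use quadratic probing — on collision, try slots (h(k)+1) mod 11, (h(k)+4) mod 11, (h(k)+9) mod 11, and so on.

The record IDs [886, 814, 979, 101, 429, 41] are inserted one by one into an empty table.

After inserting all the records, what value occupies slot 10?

101

886: h=5 => slot 5
814: h=7 => slot 7
979: h=7, probe 7,8 => slot 8
101: h=10 => slot 10
429: h=7, probe 7,8,0 => slot 0
41: h=8, probe 8,9 => slot 9
Table: [429, ., ., ., ., 886, ., 814, 979, 41, 101]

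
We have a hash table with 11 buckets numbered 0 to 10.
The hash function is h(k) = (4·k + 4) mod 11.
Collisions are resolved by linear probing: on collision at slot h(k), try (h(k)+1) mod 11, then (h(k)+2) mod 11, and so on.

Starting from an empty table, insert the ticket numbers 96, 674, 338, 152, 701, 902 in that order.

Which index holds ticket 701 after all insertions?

6

Insert 96: h=3, slot 3 empty -> index 3.
Insert 674: h=5, slot 5 empty -> index 5.
Insert 338: h=3, slot 3 occupied -> index 4.
Insert 152: h=7, slot 7 empty -> index 7.
Insert 701: h=3, slots 3,4,5 occupied -> index 6.
Insert 902: h=4, slots 4,5,6,7 occupied -> index 8.
Table: [_, _, _, 96, 338, 674, 701, 152, 902, _, _]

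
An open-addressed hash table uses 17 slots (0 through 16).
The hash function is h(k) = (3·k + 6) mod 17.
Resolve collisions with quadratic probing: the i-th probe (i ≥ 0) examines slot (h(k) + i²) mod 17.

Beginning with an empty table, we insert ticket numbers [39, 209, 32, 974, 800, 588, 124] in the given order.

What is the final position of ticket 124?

Insert 39: h=4, slot 4 empty → index 4.
Insert 209: h=4, slot 4 occupied → index 5.
Insert 32: h=0, slot 0 empty → index 0.
Insert 974: h=4, slots 4,5 occupied → index 8.
Insert 800: h=9, slot 9 empty → index 9.
Insert 588: h=2, slot 2 empty → index 2.
Insert 124: h=4, slots 4,5,8 occupied → index 13.
Table: [32, —, 588, —, 39, 209, —, —, 974, 800, —, —, —, 124, —, —, —]

13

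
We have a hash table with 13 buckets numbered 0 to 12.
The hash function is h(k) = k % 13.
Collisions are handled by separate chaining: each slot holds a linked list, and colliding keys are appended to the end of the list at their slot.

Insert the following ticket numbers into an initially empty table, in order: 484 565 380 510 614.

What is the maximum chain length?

4

Insert 484: h=3, bucket 3 empty -> new chain.
Insert 565: h=6, bucket 6 empty -> new chain.
Insert 380: h=3, bucket 3 nonempty -> append to chain.
Insert 510: h=3, bucket 3 nonempty -> append to chain.
Insert 614: h=3, bucket 3 nonempty -> append to chain.
Final buckets:
0: _
1: _
2: _
3: 484 -> 380 -> 510 -> 614
4: _
5: _
6: 565
7: _
8: _
9: _
10: _
11: _
12: _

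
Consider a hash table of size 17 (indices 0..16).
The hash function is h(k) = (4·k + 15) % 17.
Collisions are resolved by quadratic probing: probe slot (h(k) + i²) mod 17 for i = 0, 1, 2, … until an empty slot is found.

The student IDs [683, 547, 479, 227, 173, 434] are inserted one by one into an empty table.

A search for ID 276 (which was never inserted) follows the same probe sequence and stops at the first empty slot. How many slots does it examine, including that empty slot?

683 hashes to 10; slot 10 is free => place at 10.
547 hashes to 10; 10 taken => place at 11.
479 hashes to 10; 10,11 taken => place at 14.
227 hashes to 5; slot 5 is free => place at 5.
173 hashes to 10; 10,11,14 taken => place at 2.
434 hashes to 0; slot 0 is free => place at 0.
Table: [434, -, 173, -, -, 227, -, -, -, -, 683, 547, -, -, 479, -, -]
Lookup 276: h=14, probe 14,15 → slot 15 empty, not found.

2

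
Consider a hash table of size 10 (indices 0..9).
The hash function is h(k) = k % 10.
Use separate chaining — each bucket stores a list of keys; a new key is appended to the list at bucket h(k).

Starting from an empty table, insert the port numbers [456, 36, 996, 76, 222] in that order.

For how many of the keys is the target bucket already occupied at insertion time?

3

Insert 456: h=6, bucket 6 empty -> new chain.
Insert 36: h=6, bucket 6 nonempty -> append to chain.
Insert 996: h=6, bucket 6 nonempty -> append to chain.
Insert 76: h=6, bucket 6 nonempty -> append to chain.
Insert 222: h=2, bucket 2 empty -> new chain.
Final buckets:
0: .
1: .
2: 222
3: .
4: .
5: .
6: 456 -> 36 -> 996 -> 76
7: .
8: .
9: .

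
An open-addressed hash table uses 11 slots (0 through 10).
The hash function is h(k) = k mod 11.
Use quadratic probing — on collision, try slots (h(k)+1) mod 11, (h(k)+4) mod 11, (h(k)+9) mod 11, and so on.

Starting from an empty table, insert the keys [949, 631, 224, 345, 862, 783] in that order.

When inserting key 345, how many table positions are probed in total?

Insert 949: h=3, slot 3 empty => index 3.
Insert 631: h=4, slot 4 empty => index 4.
Insert 224: h=4, slot 4 occupied => index 5.
Insert 345: h=4, slots 4,5 occupied => index 8.
Insert 862: h=4, slots 4,5,8 occupied => index 2.
Insert 783: h=2, slots 2,3 occupied => index 6.
Table: [∅, ∅, 862, 949, 631, 224, 783, ∅, 345, ∅, ∅]

3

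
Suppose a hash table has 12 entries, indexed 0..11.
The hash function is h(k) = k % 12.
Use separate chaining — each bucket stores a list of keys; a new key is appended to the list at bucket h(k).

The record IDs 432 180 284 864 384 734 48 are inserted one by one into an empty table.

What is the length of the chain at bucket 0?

432 -> bucket 0
180 -> bucket 0 (collision)
284 -> bucket 8
864 -> bucket 0 (collision)
384 -> bucket 0 (collision)
734 -> bucket 2
48 -> bucket 0 (collision)
Final buckets:
0: 432 -> 180 -> 864 -> 384 -> 48
1: —
2: 734
3: —
4: —
5: —
6: —
7: —
8: 284
9: —
10: —
11: —

5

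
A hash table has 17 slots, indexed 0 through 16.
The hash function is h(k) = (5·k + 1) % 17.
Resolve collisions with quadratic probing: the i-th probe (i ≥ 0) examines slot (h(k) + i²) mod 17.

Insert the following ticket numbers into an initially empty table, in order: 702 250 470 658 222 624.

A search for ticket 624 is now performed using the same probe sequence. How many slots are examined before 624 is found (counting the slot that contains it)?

702 hashes to 9; slot 9 is free -> place at 9.
250 hashes to 10; slot 10 is free -> place at 10.
470 hashes to 5; slot 5 is free -> place at 5.
658 hashes to 10; 10 taken -> place at 11.
222 hashes to 6; slot 6 is free -> place at 6.
624 hashes to 10; 10,11 taken -> place at 14.
Table: [_, _, _, _, _, 470, 222, _, _, 702, 250, 658, _, _, 624, _, _]
Lookup 624: h=10, probe 10,11,14 → found at 14.

3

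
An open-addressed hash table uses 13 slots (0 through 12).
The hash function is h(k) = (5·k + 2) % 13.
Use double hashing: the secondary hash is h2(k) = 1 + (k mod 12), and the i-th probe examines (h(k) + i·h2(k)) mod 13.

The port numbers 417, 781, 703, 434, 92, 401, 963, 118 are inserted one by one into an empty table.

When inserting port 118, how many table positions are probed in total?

5

Insert 417: h=7, slot 7 empty -> index 7.
Insert 781: h=7, h2=2, slot 7 occupied -> index 9.
Insert 703: h=7, h2=8, slot 7 occupied -> index 2.
Insert 434: h=1, slot 1 empty -> index 1.
Insert 92: h=7, h2=9, slot 7 occupied -> index 3.
Insert 401: h=5, slot 5 empty -> index 5.
Insert 963: h=7, h2=4, slot 7 occupied -> index 11.
Insert 118: h=7, h2=11, slots 7,5,3,1 occupied -> index 12.
Table: [—, 434, 703, 92, —, 401, —, 417, —, 781, —, 963, 118]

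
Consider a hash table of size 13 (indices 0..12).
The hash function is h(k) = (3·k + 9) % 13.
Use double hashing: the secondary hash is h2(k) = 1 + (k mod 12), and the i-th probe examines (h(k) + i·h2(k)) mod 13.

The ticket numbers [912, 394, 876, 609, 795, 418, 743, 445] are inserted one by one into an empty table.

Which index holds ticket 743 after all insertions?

Insert 912: h=2, slot 2 empty → index 2.
Insert 394: h=8, slot 8 empty → index 8.
Insert 876: h=11, slot 11 empty → index 11.
Insert 609: h=3, slot 3 empty → index 3.
Insert 795: h=2, h2=4, slot 2 occupied → index 6.
Insert 418: h=2, h2=11, slot 2 occupied → index 0.
Insert 743: h=2, h2=12, slot 2 occupied → index 1.
Insert 445: h=5, slot 5 empty → index 5.
Table: [418, 743, 912, 609, -, 445, 795, -, 394, -, -, 876, -]

1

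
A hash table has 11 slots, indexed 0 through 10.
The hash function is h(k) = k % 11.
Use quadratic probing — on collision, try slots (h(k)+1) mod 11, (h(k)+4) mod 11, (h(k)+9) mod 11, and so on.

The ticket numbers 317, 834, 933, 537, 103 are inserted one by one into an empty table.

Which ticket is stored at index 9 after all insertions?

317

317: h=9 -> slot 9
834: h=9, probe 9,10 -> slot 10
933: h=9, probe 9,10,2 -> slot 2
537: h=9, probe 9,10,2,7 -> slot 7
103: h=4 -> slot 4
Table: [∅, ∅, 933, ∅, 103, ∅, ∅, 537, ∅, 317, 834]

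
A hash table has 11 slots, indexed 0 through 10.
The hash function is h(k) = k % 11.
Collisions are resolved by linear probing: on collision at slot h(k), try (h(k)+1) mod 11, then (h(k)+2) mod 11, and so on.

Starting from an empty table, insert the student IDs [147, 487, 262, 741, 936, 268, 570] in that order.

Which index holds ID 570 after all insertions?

10

Insert 147: h=4, slot 4 empty -> index 4.
Insert 487: h=3, slot 3 empty -> index 3.
Insert 262: h=9, slot 9 empty -> index 9.
Insert 741: h=4, slot 4 occupied -> index 5.
Insert 936: h=1, slot 1 empty -> index 1.
Insert 268: h=4, slots 4,5 occupied -> index 6.
Insert 570: h=9, slot 9 occupied -> index 10.
Table: [-, 936, -, 487, 147, 741, 268, -, -, 262, 570]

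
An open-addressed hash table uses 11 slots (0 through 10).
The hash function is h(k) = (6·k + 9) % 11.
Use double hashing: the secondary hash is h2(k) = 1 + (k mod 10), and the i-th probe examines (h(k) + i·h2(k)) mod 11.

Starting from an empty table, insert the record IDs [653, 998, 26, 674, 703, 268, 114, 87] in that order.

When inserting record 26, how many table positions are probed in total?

653 hashes to 0; slot 0 is free -> place at 0.
998 hashes to 2; slot 2 is free -> place at 2.
26 hashes to 0, h2=7; 0 taken -> place at 7.
674 hashes to 5; slot 5 is free -> place at 5.
703 hashes to 3; slot 3 is free -> place at 3.
268 hashes to 0, h2=9; 0 taken -> place at 9.
114 hashes to 0, h2=5; 0,5 taken -> place at 10.
87 hashes to 3, h2=8; 3,0 taken -> place at 8.
Table: [653, -, 998, 703, -, 674, -, 26, 87, 268, 114]

2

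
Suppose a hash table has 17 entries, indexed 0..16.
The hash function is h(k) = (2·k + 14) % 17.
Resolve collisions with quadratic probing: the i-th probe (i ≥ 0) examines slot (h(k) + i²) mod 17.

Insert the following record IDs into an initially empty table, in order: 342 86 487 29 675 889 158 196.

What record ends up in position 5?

675

342: h=1 -> slot 1
86: h=16 -> slot 16
487: h=2 -> slot 2
29: h=4 -> slot 4
675: h=4, probe 4,5 -> slot 5
889: h=7 -> slot 7
158: h=7, probe 7,8 -> slot 8
196: h=15 -> slot 15
Table: [-, 342, 487, -, 29, 675, -, 889, 158, -, -, -, -, -, -, 196, 86]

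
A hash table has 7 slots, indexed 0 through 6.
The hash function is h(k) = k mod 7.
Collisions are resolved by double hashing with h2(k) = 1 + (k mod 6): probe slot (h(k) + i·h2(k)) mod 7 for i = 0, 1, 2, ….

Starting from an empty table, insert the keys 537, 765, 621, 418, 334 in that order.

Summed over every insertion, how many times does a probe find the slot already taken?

5

537 hashes to 5; slot 5 is free -> place at 5.
765 hashes to 2; slot 2 is free -> place at 2.
621 hashes to 5, h2=4; 5,2 taken -> place at 6.
418 hashes to 5, h2=5; 5 taken -> place at 3.
334 hashes to 5, h2=5; 5,3 taken -> place at 1.
Table: [_, 334, 765, 418, _, 537, 621]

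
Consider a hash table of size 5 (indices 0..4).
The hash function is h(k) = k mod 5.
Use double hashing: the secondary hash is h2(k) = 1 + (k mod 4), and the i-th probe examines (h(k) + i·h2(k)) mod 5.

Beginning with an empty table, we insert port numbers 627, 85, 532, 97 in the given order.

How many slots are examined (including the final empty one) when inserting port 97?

2

627 hashes to 2; slot 2 is free => place at 2.
85 hashes to 0; slot 0 is free => place at 0.
532 hashes to 2, h2=1; 2 taken => place at 3.
97 hashes to 2, h2=2; 2 taken => place at 4.
Table: [85, -, 627, 532, 97]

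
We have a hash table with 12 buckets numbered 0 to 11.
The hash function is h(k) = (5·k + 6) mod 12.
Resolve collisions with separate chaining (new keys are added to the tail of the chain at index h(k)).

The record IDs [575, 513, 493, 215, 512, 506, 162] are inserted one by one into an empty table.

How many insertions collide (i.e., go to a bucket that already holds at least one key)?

1

575 -> bucket 1
513 -> bucket 3
493 -> bucket 11
215 -> bucket 1 (collision)
512 -> bucket 10
506 -> bucket 4
162 -> bucket 0
Final buckets:
0: 162
1: 575 -> 215
2: .
3: 513
4: 506
5: .
6: .
7: .
8: .
9: .
10: 512
11: 493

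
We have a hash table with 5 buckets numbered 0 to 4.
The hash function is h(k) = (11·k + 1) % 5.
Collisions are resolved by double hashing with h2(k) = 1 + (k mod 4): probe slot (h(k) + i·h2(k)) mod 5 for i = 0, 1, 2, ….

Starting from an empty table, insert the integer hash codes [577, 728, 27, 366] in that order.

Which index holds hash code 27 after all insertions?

577 hashes to 3; slot 3 is free → place at 3.
728 hashes to 4; slot 4 is free → place at 4.
27 hashes to 3, h2=4; 3 taken → place at 2.
366 hashes to 2, h2=3; 2 taken → place at 0.
Table: [366, _, 27, 577, 728]

2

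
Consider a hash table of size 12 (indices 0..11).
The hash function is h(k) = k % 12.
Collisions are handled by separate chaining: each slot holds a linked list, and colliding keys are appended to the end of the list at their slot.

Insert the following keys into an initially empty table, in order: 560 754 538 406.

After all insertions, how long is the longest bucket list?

3

560 -> bucket 8
754 -> bucket 10
538 -> bucket 10 (collision)
406 -> bucket 10 (collision)
Final buckets:
0: -
1: -
2: -
3: -
4: -
5: -
6: -
7: -
8: 560
9: -
10: 754 -> 538 -> 406
11: -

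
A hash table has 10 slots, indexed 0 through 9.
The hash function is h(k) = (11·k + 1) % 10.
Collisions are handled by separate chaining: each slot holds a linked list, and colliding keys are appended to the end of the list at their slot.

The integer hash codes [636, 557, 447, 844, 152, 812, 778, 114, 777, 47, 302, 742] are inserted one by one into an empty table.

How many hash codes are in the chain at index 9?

1

636 -> bucket 7
557 -> bucket 8
447 -> bucket 8 (collision)
844 -> bucket 5
152 -> bucket 3
812 -> bucket 3 (collision)
778 -> bucket 9
114 -> bucket 5 (collision)
777 -> bucket 8 (collision)
47 -> bucket 8 (collision)
302 -> bucket 3 (collision)
742 -> bucket 3 (collision)
Final buckets:
0: -
1: -
2: -
3: 152 -> 812 -> 302 -> 742
4: -
5: 844 -> 114
6: -
7: 636
8: 557 -> 447 -> 777 -> 47
9: 778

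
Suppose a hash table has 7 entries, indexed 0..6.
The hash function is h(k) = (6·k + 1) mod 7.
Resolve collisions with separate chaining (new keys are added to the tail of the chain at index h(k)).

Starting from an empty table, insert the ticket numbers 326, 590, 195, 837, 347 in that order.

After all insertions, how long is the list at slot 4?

Insert 326: h=4, bucket 4 empty -> new chain.
Insert 590: h=6, bucket 6 empty -> new chain.
Insert 195: h=2, bucket 2 empty -> new chain.
Insert 837: h=4, bucket 4 nonempty -> append to chain.
Insert 347: h=4, bucket 4 nonempty -> append to chain.
Final buckets:
0: ∅
1: ∅
2: 195
3: ∅
4: 326 -> 837 -> 347
5: ∅
6: 590

3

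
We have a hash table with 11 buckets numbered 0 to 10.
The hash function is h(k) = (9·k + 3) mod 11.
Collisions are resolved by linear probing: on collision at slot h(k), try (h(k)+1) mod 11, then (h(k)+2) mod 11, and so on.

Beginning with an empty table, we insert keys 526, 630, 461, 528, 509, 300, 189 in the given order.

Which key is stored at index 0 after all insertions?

526 hashes to 7; slot 7 is free → place at 7.
630 hashes to 8; slot 8 is free → place at 8.
461 hashes to 5; slot 5 is free → place at 5.
528 hashes to 3; slot 3 is free → place at 3.
509 hashes to 8; 8 taken → place at 9.
300 hashes to 8; 8,9 taken → place at 10.
189 hashes to 10; 10 taken → place at 0.
Table: [189, -, -, 528, -, 461, -, 526, 630, 509, 300]

189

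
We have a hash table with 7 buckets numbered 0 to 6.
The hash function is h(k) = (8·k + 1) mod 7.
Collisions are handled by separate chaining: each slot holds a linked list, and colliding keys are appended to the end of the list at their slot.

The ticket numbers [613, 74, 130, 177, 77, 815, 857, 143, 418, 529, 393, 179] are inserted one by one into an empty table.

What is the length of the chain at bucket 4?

613 -> bucket 5
74 -> bucket 5 (collision)
130 -> bucket 5 (collision)
177 -> bucket 3
77 -> bucket 1
815 -> bucket 4
857 -> bucket 4 (collision)
143 -> bucket 4 (collision)
418 -> bucket 6
529 -> bucket 5 (collision)
393 -> bucket 2
179 -> bucket 5 (collision)
Final buckets:
0: ∅
1: 77
2: 393
3: 177
4: 815 -> 857 -> 143
5: 613 -> 74 -> 130 -> 529 -> 179
6: 418

3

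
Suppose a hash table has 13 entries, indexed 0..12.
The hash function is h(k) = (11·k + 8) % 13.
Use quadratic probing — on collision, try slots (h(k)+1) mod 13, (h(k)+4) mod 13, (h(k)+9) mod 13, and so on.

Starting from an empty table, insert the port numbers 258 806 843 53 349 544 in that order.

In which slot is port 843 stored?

0

258 hashes to 12; slot 12 is free -> place at 12.
806 hashes to 8; slot 8 is free -> place at 8.
843 hashes to 12; 12 taken -> place at 0.
53 hashes to 6; slot 6 is free -> place at 6.
349 hashes to 12; 12,0 taken -> place at 3.
544 hashes to 12; 12,0,3,8 taken -> place at 2.
Table: [843, —, 544, 349, —, —, 53, —, 806, —, —, —, 258]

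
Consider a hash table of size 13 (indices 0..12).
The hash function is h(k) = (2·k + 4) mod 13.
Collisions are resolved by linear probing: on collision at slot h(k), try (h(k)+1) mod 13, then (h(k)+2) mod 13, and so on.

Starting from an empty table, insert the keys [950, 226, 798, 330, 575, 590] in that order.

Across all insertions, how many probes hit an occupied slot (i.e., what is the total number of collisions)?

6

Insert 950: h=6, slot 6 empty → index 6.
Insert 226: h=1, slot 1 empty → index 1.
Insert 798: h=1, slot 1 occupied → index 2.
Insert 330: h=1, slots 1,2 occupied → index 3.
Insert 575: h=10, slot 10 empty → index 10.
Insert 590: h=1, slots 1,2,3 occupied → index 4.
Table: [-, 226, 798, 330, 590, -, 950, -, -, -, 575, -, -]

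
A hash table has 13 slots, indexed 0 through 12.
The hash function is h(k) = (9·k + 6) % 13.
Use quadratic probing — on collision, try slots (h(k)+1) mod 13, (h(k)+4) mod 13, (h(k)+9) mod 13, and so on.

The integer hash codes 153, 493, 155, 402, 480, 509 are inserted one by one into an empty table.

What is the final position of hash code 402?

153: h=5 → slot 5
493: h=10 → slot 10
155: h=10, probe 10,11 → slot 11
402: h=10, probe 10,11,1 → slot 1
480: h=10, probe 10,11,1,6 → slot 6
509: h=11, probe 11,12 → slot 12
Table: [—, 402, —, —, —, 153, 480, —, —, —, 493, 155, 509]

1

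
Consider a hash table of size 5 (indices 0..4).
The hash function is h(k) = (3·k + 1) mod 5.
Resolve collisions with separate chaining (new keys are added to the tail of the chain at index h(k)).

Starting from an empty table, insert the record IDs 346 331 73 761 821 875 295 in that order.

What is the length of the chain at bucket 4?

Insert 346: h=4, bucket 4 empty → new chain.
Insert 331: h=4, bucket 4 nonempty → append to chain.
Insert 73: h=0, bucket 0 empty → new chain.
Insert 761: h=4, bucket 4 nonempty → append to chain.
Insert 821: h=4, bucket 4 nonempty → append to chain.
Insert 875: h=1, bucket 1 empty → new chain.
Insert 295: h=1, bucket 1 nonempty → append to chain.
Final buckets:
0: 73
1: 875 -> 295
2: -
3: -
4: 346 -> 331 -> 761 -> 821

4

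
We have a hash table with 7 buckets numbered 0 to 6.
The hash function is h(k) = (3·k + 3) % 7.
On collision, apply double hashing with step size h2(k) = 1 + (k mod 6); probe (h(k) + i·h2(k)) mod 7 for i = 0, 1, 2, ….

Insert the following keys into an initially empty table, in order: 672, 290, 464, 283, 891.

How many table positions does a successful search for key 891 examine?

2

672 hashes to 3; slot 3 is free => place at 3.
290 hashes to 5; slot 5 is free => place at 5.
464 hashes to 2; slot 2 is free => place at 2.
283 hashes to 5, h2=2; 5 taken => place at 0.
891 hashes to 2, h2=4; 2 taken => place at 6.
Table: [283, —, 464, 672, —, 290, 891]
Lookup 891: h=2, h2=4, probe 2,6 → found at 6.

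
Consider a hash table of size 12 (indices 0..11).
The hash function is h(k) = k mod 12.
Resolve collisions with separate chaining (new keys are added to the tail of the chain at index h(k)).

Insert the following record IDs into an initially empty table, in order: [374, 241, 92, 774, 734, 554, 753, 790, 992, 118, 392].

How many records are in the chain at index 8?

3

Insert 374: h=2, bucket 2 empty -> new chain.
Insert 241: h=1, bucket 1 empty -> new chain.
Insert 92: h=8, bucket 8 empty -> new chain.
Insert 774: h=6, bucket 6 empty -> new chain.
Insert 734: h=2, bucket 2 nonempty -> append to chain.
Insert 554: h=2, bucket 2 nonempty -> append to chain.
Insert 753: h=9, bucket 9 empty -> new chain.
Insert 790: h=10, bucket 10 empty -> new chain.
Insert 992: h=8, bucket 8 nonempty -> append to chain.
Insert 118: h=10, bucket 10 nonempty -> append to chain.
Insert 392: h=8, bucket 8 nonempty -> append to chain.
Final buckets:
0: _
1: 241
2: 374 -> 734 -> 554
3: _
4: _
5: _
6: 774
7: _
8: 92 -> 992 -> 392
9: 753
10: 790 -> 118
11: _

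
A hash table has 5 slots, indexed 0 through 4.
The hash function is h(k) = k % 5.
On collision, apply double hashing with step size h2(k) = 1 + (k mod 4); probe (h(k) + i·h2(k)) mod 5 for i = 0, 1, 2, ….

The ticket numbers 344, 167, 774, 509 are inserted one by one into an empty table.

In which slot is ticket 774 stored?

344: h=4 -> slot 4
167: h=2 -> slot 2
774: h=4, h2=3, probe 4,2,0 -> slot 0
509: h=4, h2=2, probe 4,1 -> slot 1
Table: [774, 509, 167, _, 344]

0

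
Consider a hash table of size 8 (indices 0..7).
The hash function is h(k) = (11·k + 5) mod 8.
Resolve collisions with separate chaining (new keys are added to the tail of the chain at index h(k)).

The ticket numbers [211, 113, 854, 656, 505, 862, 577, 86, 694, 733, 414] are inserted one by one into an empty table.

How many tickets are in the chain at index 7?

Insert 211: h=6, bucket 6 empty → new chain.
Insert 113: h=0, bucket 0 empty → new chain.
Insert 854: h=7, bucket 7 empty → new chain.
Insert 656: h=5, bucket 5 empty → new chain.
Insert 505: h=0, bucket 0 nonempty → append to chain.
Insert 862: h=7, bucket 7 nonempty → append to chain.
Insert 577: h=0, bucket 0 nonempty → append to chain.
Insert 86: h=7, bucket 7 nonempty → append to chain.
Insert 694: h=7, bucket 7 nonempty → append to chain.
Insert 733: h=4, bucket 4 empty → new chain.
Insert 414: h=7, bucket 7 nonempty → append to chain.
Final buckets:
0: 113 -> 505 -> 577
1: ∅
2: ∅
3: ∅
4: 733
5: 656
6: 211
7: 854 -> 862 -> 86 -> 694 -> 414

5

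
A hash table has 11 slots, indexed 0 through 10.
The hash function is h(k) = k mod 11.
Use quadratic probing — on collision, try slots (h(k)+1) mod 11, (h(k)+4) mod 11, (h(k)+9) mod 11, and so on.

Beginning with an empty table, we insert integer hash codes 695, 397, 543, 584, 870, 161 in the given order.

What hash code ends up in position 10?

870

695: h=2 → slot 2
397: h=1 → slot 1
543: h=4 → slot 4
584: h=1, probe 1,2,5 → slot 5
870: h=1, probe 1,2,5,10 → slot 10
161: h=7 → slot 7
Table: [∅, 397, 695, ∅, 543, 584, ∅, 161, ∅, ∅, 870]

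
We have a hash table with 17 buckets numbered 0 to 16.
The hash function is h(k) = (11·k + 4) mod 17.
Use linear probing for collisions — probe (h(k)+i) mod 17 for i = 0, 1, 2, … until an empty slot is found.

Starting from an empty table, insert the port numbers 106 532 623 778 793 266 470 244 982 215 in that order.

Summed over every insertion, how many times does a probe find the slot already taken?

16

Insert 106: h=14, slot 14 empty => index 14.
Insert 532: h=8, slot 8 empty => index 8.
Insert 623: h=6, slot 6 empty => index 6.
Insert 778: h=11, slot 11 empty => index 11.
Insert 793: h=6, slot 6 occupied => index 7.
Insert 266: h=6, slots 6,7,8 occupied => index 9.
Insert 470: h=6, slots 6,7,8,9 occupied => index 10.
Insert 244: h=2, slot 2 empty => index 2.
Insert 982: h=11, slot 11 occupied => index 12.
Insert 215: h=6, slots 6,7,8,9,10,11,12 occupied => index 13.
Table: [—, —, 244, —, —, —, 623, 793, 532, 266, 470, 778, 982, 215, 106, —, —]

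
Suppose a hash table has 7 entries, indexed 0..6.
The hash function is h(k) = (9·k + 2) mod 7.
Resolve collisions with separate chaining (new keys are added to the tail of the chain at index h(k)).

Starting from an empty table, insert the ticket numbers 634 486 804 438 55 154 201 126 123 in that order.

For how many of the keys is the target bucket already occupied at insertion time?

4

634 → bucket 3
486 → bucket 1
804 → bucket 0
438 → bucket 3 (collision)
55 → bucket 0 (collision)
154 → bucket 2
201 → bucket 5
126 → bucket 2 (collision)
123 → bucket 3 (collision)
Final buckets:
0: 804 -> 55
1: 486
2: 154 -> 126
3: 634 -> 438 -> 123
4: —
5: 201
6: —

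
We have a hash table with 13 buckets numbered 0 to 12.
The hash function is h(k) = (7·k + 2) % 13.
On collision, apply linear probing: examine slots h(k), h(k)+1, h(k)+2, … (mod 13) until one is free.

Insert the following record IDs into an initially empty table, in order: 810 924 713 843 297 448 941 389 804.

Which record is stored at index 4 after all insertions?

Insert 810: h=4, slot 4 empty -> index 4.
Insert 924: h=9, slot 9 empty -> index 9.
Insert 713: h=1, slot 1 empty -> index 1.
Insert 843: h=1, slot 1 occupied -> index 2.
Insert 297: h=1, slots 1,2 occupied -> index 3.
Insert 448: h=5, slot 5 empty -> index 5.
Insert 941: h=11, slot 11 empty -> index 11.
Insert 389: h=8, slot 8 empty -> index 8.
Insert 804: h=1, slots 1,2,3,4,5 occupied -> index 6.
Table: [—, 713, 843, 297, 810, 448, 804, —, 389, 924, —, 941, —]

810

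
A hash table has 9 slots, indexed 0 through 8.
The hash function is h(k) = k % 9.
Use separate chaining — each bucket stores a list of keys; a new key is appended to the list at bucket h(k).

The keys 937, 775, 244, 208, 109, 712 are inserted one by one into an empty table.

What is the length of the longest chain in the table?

6

Insert 937: h=1, bucket 1 empty → new chain.
Insert 775: h=1, bucket 1 nonempty → append to chain.
Insert 244: h=1, bucket 1 nonempty → append to chain.
Insert 208: h=1, bucket 1 nonempty → append to chain.
Insert 109: h=1, bucket 1 nonempty → append to chain.
Insert 712: h=1, bucket 1 nonempty → append to chain.
Final buckets:
0: _
1: 937 -> 775 -> 244 -> 208 -> 109 -> 712
2: _
3: _
4: _
5: _
6: _
7: _
8: _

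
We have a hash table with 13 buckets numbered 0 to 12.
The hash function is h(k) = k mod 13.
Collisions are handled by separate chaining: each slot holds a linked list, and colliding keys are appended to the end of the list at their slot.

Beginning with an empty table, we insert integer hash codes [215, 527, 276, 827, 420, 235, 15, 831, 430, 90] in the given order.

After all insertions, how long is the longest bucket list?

215 → bucket 7
527 → bucket 7 (collision)
276 → bucket 3
827 → bucket 8
420 → bucket 4
235 → bucket 1
15 → bucket 2
831 → bucket 12
430 → bucket 1 (collision)
90 → bucket 12 (collision)
Final buckets:
0: —
1: 235 -> 430
2: 15
3: 276
4: 420
5: —
6: —
7: 215 -> 527
8: 827
9: —
10: —
11: —
12: 831 -> 90

2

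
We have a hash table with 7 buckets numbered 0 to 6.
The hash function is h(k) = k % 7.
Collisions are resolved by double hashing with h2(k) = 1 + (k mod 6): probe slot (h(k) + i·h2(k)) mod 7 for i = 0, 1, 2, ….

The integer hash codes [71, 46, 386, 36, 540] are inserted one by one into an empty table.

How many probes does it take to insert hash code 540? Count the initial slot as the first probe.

3

Insert 71: h=1, slot 1 empty -> index 1.
Insert 46: h=4, slot 4 empty -> index 4.
Insert 386: h=1, h2=3, slots 1,4 occupied -> index 0.
Insert 36: h=1, h2=1, slot 1 occupied -> index 2.
Insert 540: h=1, h2=1, slots 1,2 occupied -> index 3.
Table: [386, 71, 36, 540, 46, -, -]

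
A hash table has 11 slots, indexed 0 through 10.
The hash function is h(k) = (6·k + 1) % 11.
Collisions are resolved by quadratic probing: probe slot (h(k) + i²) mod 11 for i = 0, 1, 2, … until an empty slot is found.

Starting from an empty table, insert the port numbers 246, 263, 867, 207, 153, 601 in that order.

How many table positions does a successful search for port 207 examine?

2

246 hashes to 3; slot 3 is free -> place at 3.
263 hashes to 6; slot 6 is free -> place at 6.
867 hashes to 0; slot 0 is free -> place at 0.
207 hashes to 0; 0 taken -> place at 1.
153 hashes to 6; 6 taken -> place at 7.
601 hashes to 10; slot 10 is free -> place at 10.
Table: [867, 207, _, 246, _, _, 263, 153, _, _, 601]
Lookup 207: h=0, probe 0,1 → found at 1.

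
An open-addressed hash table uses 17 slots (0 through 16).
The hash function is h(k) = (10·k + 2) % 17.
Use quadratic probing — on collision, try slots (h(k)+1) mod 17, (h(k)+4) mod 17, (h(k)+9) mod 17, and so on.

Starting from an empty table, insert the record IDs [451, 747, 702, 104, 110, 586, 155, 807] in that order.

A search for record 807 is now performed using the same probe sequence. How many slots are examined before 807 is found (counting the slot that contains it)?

5

451 hashes to 7; slot 7 is free → place at 7.
747 hashes to 9; slot 9 is free → place at 9.
702 hashes to 1; slot 1 is free → place at 1.
104 hashes to 5; slot 5 is free → place at 5.
110 hashes to 14; slot 14 is free → place at 14.
586 hashes to 14; 14 taken → place at 15.
155 hashes to 5; 5 taken → place at 6.
807 hashes to 14; 14,15,1,6 taken → place at 13.
Table: [∅, 702, ∅, ∅, ∅, 104, 155, 451, ∅, 747, ∅, ∅, ∅, 807, 110, 586, ∅]
Lookup 807: h=14, probe 14,15,1,6,13 → found at 13.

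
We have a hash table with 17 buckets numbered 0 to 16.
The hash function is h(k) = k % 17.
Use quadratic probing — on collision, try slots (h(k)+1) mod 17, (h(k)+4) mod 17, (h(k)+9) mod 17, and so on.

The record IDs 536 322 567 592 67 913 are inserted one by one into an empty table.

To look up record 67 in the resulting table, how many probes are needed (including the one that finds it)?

2

Insert 536: h=9, slot 9 empty => index 9.
Insert 322: h=16, slot 16 empty => index 16.
Insert 567: h=6, slot 6 empty => index 6.
Insert 592: h=14, slot 14 empty => index 14.
Insert 67: h=16, slot 16 occupied => index 0.
Insert 913: h=12, slot 12 empty => index 12.
Table: [67, ., ., ., ., ., 567, ., ., 536, ., ., 913, ., 592, ., 322]
Lookup 67: h=16, probe 16,0 → found at 0.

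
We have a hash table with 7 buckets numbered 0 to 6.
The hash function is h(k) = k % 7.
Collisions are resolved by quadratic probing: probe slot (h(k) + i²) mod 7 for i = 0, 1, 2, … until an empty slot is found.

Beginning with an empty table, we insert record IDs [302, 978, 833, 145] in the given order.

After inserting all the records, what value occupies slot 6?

145

302 hashes to 1; slot 1 is free => place at 1.
978 hashes to 5; slot 5 is free => place at 5.
833 hashes to 0; slot 0 is free => place at 0.
145 hashes to 5; 5 taken => place at 6.
Table: [833, 302, —, —, —, 978, 145]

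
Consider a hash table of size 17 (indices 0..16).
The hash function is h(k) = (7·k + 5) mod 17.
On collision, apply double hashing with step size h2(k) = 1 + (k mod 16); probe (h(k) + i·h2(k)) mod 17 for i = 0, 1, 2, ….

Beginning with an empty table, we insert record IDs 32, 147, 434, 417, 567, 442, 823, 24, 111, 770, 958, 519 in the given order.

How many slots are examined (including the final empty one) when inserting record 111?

Insert 32: h=8, slot 8 empty => index 8.
Insert 147: h=14, slot 14 empty => index 14.
Insert 434: h=0, slot 0 empty => index 0.
Insert 417: h=0, h2=2, slot 0 occupied => index 2.
Insert 567: h=13, slot 13 empty => index 13.
Insert 442: h=5, slot 5 empty => index 5.
Insert 823: h=3, slot 3 empty => index 3.
Insert 24: h=3, h2=9, slot 3 occupied => index 12.
Insert 111: h=0, h2=16, slot 0 occupied => index 16.
Insert 770: h=6, slot 6 empty => index 6.
Insert 958: h=13, h2=15, slot 13 occupied => index 11.
Insert 519: h=0, h2=8, slots 0,8,16 occupied => index 7.
Table: [434, _, 417, 823, _, 442, 770, 519, 32, _, _, 958, 24, 567, 147, _, 111]

2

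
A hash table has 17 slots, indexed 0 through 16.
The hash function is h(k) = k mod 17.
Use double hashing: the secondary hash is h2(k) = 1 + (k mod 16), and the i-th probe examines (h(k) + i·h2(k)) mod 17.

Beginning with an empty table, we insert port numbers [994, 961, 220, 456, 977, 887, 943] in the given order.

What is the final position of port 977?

Insert 994: h=8, slot 8 empty -> index 8.
Insert 961: h=9, slot 9 empty -> index 9.
Insert 220: h=16, slot 16 empty -> index 16.
Insert 456: h=14, slot 14 empty -> index 14.
Insert 977: h=8, h2=2, slot 8 occupied -> index 10.
Insert 887: h=3, slot 3 empty -> index 3.
Insert 943: h=8, h2=16, slot 8 occupied -> index 7.
Table: [—, —, —, 887, —, —, —, 943, 994, 961, 977, —, —, —, 456, —, 220]

10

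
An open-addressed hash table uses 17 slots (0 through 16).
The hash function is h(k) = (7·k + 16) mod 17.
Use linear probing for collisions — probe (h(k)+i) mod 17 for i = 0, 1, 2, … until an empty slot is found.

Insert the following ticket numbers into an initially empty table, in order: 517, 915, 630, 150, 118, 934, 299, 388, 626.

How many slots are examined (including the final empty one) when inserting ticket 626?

517: h=14 -> slot 14
915: h=12 -> slot 12
630: h=6 -> slot 6
150: h=12, probe 12,13 -> slot 13
118: h=9 -> slot 9
934: h=9, probe 9,10 -> slot 10
299: h=1 -> slot 1
388: h=12, probe 12,13,14,15 -> slot 15
626: h=12, probe 12,13,14,15,16 -> slot 16
Table: [—, 299, —, —, —, —, 630, —, —, 118, 934, —, 915, 150, 517, 388, 626]

5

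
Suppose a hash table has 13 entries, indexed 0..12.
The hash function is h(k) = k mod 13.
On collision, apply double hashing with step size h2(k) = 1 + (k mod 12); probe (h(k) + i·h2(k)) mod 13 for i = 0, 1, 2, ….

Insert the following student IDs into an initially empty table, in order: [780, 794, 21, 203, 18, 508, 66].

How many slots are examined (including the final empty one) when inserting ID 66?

3

780 hashes to 0; slot 0 is free → place at 0.
794 hashes to 1; slot 1 is free → place at 1.
21 hashes to 8; slot 8 is free → place at 8.
203 hashes to 8, h2=12; 8 taken → place at 7.
18 hashes to 5; slot 5 is free → place at 5.
508 hashes to 1, h2=5; 1 taken → place at 6.
66 hashes to 1, h2=7; 1,8 taken → place at 2.
Table: [780, 794, 66, —, —, 18, 508, 203, 21, —, —, —, —]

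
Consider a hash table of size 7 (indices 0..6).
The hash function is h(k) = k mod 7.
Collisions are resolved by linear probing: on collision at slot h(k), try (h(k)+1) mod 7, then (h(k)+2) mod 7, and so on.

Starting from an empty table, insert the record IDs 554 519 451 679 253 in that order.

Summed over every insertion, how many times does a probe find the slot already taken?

554 hashes to 1; slot 1 is free => place at 1.
519 hashes to 1; 1 taken => place at 2.
451 hashes to 3; slot 3 is free => place at 3.
679 hashes to 0; slot 0 is free => place at 0.
253 hashes to 1; 1,2,3 taken => place at 4.
Table: [679, 554, 519, 451, 253, _, _]

4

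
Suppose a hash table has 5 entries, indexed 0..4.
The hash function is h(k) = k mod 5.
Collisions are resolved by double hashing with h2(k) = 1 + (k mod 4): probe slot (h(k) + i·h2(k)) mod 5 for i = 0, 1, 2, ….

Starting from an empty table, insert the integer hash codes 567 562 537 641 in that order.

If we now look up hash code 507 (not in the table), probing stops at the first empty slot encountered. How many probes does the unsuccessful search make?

5

567: h=2 => slot 2
562: h=2, h2=3, probe 2,0 => slot 0
537: h=2, h2=2, probe 2,4 => slot 4
641: h=1 => slot 1
Table: [562, 641, 567, ∅, 537]
Lookup 507: h=2, h2=4, probe 2,1,0,4,3 → slot 3 empty, not found.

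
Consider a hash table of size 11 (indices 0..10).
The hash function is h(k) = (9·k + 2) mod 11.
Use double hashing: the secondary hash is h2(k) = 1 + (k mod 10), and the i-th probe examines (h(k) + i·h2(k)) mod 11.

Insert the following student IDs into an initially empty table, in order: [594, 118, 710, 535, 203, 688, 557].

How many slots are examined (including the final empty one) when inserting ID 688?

594: h=2 -> slot 2
118: h=8 -> slot 8
710: h=1 -> slot 1
535: h=10 -> slot 10
203: h=3 -> slot 3
688: h=1, h2=9, probe 1,10,8,6 -> slot 6
557: h=10, h2=8, probe 10,7 -> slot 7
Table: [—, 710, 594, 203, —, —, 688, 557, 118, —, 535]

4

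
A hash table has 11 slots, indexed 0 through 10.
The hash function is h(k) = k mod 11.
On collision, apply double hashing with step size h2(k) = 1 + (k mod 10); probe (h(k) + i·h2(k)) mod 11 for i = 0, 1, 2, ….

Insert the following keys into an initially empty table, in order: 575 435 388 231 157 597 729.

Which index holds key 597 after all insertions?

5

575: h=3 -> slot 3
435: h=6 -> slot 6
388: h=3, h2=9, probe 3,1 -> slot 1
231: h=0 -> slot 0
157: h=3, h2=8, probe 3,0,8 -> slot 8
597: h=3, h2=8, probe 3,0,8,5 -> slot 5
729: h=3, h2=10, probe 3,2 -> slot 2
Table: [231, 388, 729, 575, ., 597, 435, ., 157, ., .]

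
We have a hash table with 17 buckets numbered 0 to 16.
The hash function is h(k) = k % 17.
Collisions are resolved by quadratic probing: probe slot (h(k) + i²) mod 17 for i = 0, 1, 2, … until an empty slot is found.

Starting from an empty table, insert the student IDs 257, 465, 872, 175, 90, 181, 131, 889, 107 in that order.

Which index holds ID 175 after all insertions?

Insert 257: h=2, slot 2 empty -> index 2.
Insert 465: h=6, slot 6 empty -> index 6.
Insert 872: h=5, slot 5 empty -> index 5.
Insert 175: h=5, slots 5,6 occupied -> index 9.
Insert 90: h=5, slots 5,6,9 occupied -> index 14.
Insert 181: h=11, slot 11 empty -> index 11.
Insert 131: h=12, slot 12 empty -> index 12.
Insert 889: h=5, slots 5,6,9,14 occupied -> index 4.
Insert 107: h=5, slots 5,6,9,14,4 occupied -> index 13.
Table: [., ., 257, ., 889, 872, 465, ., ., 175, ., 181, 131, 107, 90, ., .]

9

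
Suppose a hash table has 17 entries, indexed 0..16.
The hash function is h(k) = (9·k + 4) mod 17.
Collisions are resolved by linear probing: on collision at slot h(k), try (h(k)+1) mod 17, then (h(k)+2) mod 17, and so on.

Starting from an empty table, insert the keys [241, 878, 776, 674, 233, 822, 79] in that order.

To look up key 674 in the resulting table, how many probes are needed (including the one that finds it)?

3

241: h=14 -> slot 14
878: h=1 -> slot 1
776: h=1, probe 1,2 -> slot 2
674: h=1, probe 1,2,3 -> slot 3
233: h=10 -> slot 10
822: h=7 -> slot 7
79: h=1, probe 1,2,3,4 -> slot 4
Table: [., 878, 776, 674, 79, ., ., 822, ., ., 233, ., ., ., 241, ., .]
Lookup 674: h=1, probe 1,2,3 → found at 3.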